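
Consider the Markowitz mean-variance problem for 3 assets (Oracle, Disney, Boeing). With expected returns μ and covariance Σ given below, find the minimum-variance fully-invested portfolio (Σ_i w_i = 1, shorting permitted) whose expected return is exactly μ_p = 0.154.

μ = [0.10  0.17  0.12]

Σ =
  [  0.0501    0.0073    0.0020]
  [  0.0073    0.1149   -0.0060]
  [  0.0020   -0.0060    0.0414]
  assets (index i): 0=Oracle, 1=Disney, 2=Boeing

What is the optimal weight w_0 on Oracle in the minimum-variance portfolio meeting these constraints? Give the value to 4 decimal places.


p=Σ⁻¹μ = [1.6512  1.5334  3.0410]
q=Σ⁻¹𝟙 = [17.6872  8.8633  24.5847]
a=μᵀp=0.790725  b=𝟙ᵀp=6.225639  c=𝟙ᵀq=51.135154  D=ac−b²=1.675282
λ₁=(c·0.154−b)/D = (51.135154·0.154−6.225639)/1.675282 = 0.984416
λ₂=(a−b·0.154)/D = (0.790725−6.225639·0.154)/1.675282 = -0.100295
w* = 0.984416·p + -0.100295·q:
  w_0 = 0.984416·1.6512 + -0.100295·17.6872 = -0.1485  (Oracle)
  w_1 = 0.984416·1.5334 + -0.100295·8.8633 = 0.6206  (Disney)
  w_2 = 0.984416·3.0410 + -0.100295·24.5847 = 0.5279  (Boeing)
Σw_i=1.0000  μᵀw=0.1540
σ²=wᵀΣw=λ₁·μ_p+λ₂ = 0.984416·0.154 + -0.100295 = 0.051305 ≈ 0.0513

-0.1485


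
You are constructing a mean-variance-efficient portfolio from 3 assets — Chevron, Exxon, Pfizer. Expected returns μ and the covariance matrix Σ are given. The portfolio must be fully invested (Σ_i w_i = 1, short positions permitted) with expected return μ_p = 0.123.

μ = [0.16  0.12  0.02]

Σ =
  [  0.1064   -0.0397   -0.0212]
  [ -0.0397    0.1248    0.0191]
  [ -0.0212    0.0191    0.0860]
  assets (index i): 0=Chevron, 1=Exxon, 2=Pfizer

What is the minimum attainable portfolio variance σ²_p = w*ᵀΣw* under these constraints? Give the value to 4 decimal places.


0.0280

x=Σ⁻¹μ = [2.1806  1.5914  0.4166]
y=Σ⁻¹𝟙 = [16.1759  11.1476  13.1397]
a=μᵀx=0.548196  b=𝟙ᵀx=4.188652  c=𝟙ᵀy=40.463173  D=ac−b²=4.636955
λ₁=(c·0.123−b)/D = (40.463173·0.123−4.188652)/4.636955 = 0.170008
λ₂=(a−b·0.123)/D = (0.548196−4.188652·0.123)/4.636955 = 0.007115
w* = 0.170008·x + 0.007115·y:
  w_0 = 0.170008·2.1806 + 0.007115·16.1759 = 0.4858  (Chevron)
  w_1 = 0.170008·1.5914 + 0.007115·11.1476 = 0.3499  (Exxon)
  w_2 = 0.170008·0.4166 + 0.007115·13.1397 = 0.1643  (Pfizer)
Σw_i=1.0000  μᵀw=0.1230
σ²=wᵀΣw=λ₁·μ_p+λ₂ = 0.170008·0.123 + 0.007115 = 0.028026 ≈ 0.0280


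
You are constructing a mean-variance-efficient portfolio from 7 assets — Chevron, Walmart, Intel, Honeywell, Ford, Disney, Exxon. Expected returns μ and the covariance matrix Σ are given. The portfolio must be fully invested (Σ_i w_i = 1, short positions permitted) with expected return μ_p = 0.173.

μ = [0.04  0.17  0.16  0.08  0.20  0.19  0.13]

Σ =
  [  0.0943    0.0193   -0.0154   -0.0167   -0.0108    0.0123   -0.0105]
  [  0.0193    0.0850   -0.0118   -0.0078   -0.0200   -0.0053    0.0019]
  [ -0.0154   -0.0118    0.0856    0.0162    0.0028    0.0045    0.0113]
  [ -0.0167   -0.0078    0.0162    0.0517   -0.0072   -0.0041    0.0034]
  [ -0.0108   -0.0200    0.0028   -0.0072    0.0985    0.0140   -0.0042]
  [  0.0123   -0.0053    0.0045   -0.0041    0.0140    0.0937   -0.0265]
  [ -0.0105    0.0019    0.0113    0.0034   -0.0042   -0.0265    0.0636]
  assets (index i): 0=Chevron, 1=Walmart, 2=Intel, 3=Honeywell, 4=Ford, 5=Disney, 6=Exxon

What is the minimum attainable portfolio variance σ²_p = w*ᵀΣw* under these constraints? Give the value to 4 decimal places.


x=Σ⁻¹μ = [0.7221  2.9284  1.3837  2.1583  2.5825  2.5776  2.9591]
y=Σ⁻¹𝟙 = [15.6673  15.7498  7.5291  26.2816  15.6991  14.1835  22.0432]
a=μᵀx=2.311689  b=𝟙ᵀx=15.311647  c=𝟙ᵀy=117.153623  D=ac−b²=36.376164
λ₁=(c·0.173−b)/D = (117.153623·0.173−15.311647)/36.376164 = 0.136241
λ₂=(a−b·0.173)/D = (2.311689−15.311647·0.173)/36.376164 = -0.009271
w* = 0.136241·x + -0.009271·y:
  w_0 = 0.136241·0.7221 + -0.009271·15.6673 = -0.0469  (Chevron)
  w_1 = 0.136241·2.9284 + -0.009271·15.7498 = 0.2530  (Walmart)
  w_2 = 0.136241·1.3837 + -0.009271·7.5291 = 0.1187  (Intel)
  w_3 = 0.136241·2.1583 + -0.009271·26.2816 = 0.0504  (Honeywell)
  w_4 = 0.136241·2.5825 + -0.009271·15.6991 = 0.2063  (Ford)
  w_5 = 0.136241·2.5776 + -0.009271·14.1835 = 0.2197  (Disney)
  w_6 = 0.136241·2.9591 + -0.009271·22.0432 = 0.1988  (Exxon)
Σw_i=1.0000  μᵀw=0.1730
σ²=wᵀΣw=λ₁·μ_p+λ₂ = 0.136241·0.173 + -0.009271 = 0.014299 ≈ 0.0143

0.0143


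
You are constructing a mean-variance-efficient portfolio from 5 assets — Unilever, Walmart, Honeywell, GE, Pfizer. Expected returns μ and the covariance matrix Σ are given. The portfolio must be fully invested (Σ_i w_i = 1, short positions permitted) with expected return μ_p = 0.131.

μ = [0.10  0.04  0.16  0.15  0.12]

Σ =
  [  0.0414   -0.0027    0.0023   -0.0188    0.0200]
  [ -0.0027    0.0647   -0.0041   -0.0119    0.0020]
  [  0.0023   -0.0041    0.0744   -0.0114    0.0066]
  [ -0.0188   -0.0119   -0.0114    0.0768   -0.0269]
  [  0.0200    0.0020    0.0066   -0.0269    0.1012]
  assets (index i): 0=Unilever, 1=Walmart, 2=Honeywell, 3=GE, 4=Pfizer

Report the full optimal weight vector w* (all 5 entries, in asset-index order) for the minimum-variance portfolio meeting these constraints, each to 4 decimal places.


0.2481  0.0499  0.2485  0.3339  0.1196

g=Σ⁻¹μ = [3.5106  1.6094  2.6127  3.9157  1.3306]
h=Σ⁻¹𝟙 = [34.0622  23.3928  17.5616  31.0185  9.7872]
a=μᵀg=1.580498  b=𝟙ᵀg=12.979020  c=𝟙ᵀh=115.822257  D=ac−b²=14.601913
λ₁=(c·0.131−b)/D = (115.822257·0.131−12.979020)/14.601913 = 0.150233
λ₂=(a−b·0.131)/D = (1.580498−12.979020·0.131)/14.601913 = -0.008201
w* = 0.150233·g + -0.008201·h:
  w_0 = 0.150233·3.5106 + -0.008201·34.0622 = 0.2481  (Unilever)
  w_1 = 0.150233·1.6094 + -0.008201·23.3928 = 0.0499  (Walmart)
  w_2 = 0.150233·2.6127 + -0.008201·17.5616 = 0.2485  (Honeywell)
  w_3 = 0.150233·3.9157 + -0.008201·31.0185 = 0.3339  (GE)
  w_4 = 0.150233·1.3306 + -0.008201·9.7872 = 0.1196  (Pfizer)
Σw_i=1.0000  μᵀw=0.1310
σ²=wᵀΣw=λ₁·μ_p+λ₂ = 0.150233·0.131 + -0.008201 = 0.011479 ≈ 0.0115


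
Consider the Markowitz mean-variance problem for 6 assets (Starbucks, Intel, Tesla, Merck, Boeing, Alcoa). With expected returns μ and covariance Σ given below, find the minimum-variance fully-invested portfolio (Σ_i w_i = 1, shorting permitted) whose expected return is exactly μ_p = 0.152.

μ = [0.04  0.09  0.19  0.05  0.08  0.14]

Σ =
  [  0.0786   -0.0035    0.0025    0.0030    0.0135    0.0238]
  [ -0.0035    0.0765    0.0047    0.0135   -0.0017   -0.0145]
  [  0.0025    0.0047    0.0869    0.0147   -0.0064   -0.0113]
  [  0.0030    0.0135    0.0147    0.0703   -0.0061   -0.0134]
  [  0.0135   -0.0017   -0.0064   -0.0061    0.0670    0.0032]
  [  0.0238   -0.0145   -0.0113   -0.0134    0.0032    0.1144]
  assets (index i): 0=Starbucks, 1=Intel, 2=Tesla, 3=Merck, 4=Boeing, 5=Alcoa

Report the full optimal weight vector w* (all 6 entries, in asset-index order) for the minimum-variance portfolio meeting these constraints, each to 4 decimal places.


x=Σ⁻¹μ = [-0.2906  1.2950  2.3809  0.4273  1.4709  1.6924]
y=Σ⁻¹𝟙 = [6.3880  12.9201  11.0935  12.6414  15.6423  11.1888]
a=μᵀx=0.933272  b=𝟙ᵀx=6.975977  c=𝟙ᵀy=69.874083  D=ac−b²=16.547282
λ₁=(c·0.152−b)/D = (69.874083·0.152−6.975977)/16.547282 = 0.220271
λ₂=(a−b·0.152)/D = (0.933272−6.975977·0.152)/16.547282 = -0.007680
w* = 0.220271·x + -0.007680·y:
  w_0 = 0.220271·-0.2906 + -0.007680·6.3880 = -0.1131  (Starbucks)
  w_1 = 0.220271·1.2950 + -0.007680·12.9201 = 0.1860  (Intel)
  w_2 = 0.220271·2.3809 + -0.007680·11.0935 = 0.4392  (Tesla)
  w_3 = 0.220271·0.4273 + -0.007680·12.6414 = -0.0029  (Merck)
  w_4 = 0.220271·1.4709 + -0.007680·15.6423 = 0.2039  (Boeing)
  w_5 = 0.220271·1.6924 + -0.007680·11.1888 = 0.2869  (Alcoa)
Σw_i=1.0000  μᵀw=0.1520
σ²=wᵀΣw=λ₁·μ_p+λ₂ = 0.220271·0.152 + -0.007680 = 0.025802 ≈ 0.0258

-0.1131  0.1860  0.4392  -0.0029  0.2039  0.2869


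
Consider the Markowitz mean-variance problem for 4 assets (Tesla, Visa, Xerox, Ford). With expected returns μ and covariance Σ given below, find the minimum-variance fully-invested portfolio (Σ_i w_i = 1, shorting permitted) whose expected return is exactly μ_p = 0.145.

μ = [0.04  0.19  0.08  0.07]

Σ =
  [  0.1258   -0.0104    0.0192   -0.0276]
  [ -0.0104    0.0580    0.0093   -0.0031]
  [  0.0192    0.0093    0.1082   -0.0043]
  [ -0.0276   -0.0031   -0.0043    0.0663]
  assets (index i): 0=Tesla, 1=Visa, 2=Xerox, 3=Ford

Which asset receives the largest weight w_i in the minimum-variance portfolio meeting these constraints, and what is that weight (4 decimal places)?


Visa (0.6492)

g=Σ⁻¹μ = [0.9072  3.4698  0.3445  1.6181]
h=Σ⁻¹𝟙 = [13.5069  19.8765  6.0122  22.0251]
a=μᵀg=0.836370  b=𝟙ᵀg=6.339541  c=𝟙ᵀh=61.420699  D=ac−b²=11.180655
λ₁=(c·0.145−b)/D = (61.420699·0.145−6.339541)/11.180655 = 0.229545
λ₂=(a−b·0.145)/D = (0.836370−6.339541·0.145)/11.180655 = -0.007411
w* = 0.229545·g + -0.007411·h:
  w_0 = 0.229545·0.9072 + -0.007411·13.5069 = 0.1081  (Tesla)
  w_1 = 0.229545·3.4698 + -0.007411·19.8765 = 0.6492  (Visa)
  w_2 = 0.229545·0.3445 + -0.007411·6.0122 = 0.0345  (Xerox)
  w_3 = 0.229545·1.6181 + -0.007411·22.0251 = 0.2082  (Ford)
Σw_i=1.0000  μᵀw=0.1450
σ²=wᵀΣw=λ₁·μ_p+λ₂ = 0.229545·0.145 + -0.007411 = 0.025873 ≈ 0.0259


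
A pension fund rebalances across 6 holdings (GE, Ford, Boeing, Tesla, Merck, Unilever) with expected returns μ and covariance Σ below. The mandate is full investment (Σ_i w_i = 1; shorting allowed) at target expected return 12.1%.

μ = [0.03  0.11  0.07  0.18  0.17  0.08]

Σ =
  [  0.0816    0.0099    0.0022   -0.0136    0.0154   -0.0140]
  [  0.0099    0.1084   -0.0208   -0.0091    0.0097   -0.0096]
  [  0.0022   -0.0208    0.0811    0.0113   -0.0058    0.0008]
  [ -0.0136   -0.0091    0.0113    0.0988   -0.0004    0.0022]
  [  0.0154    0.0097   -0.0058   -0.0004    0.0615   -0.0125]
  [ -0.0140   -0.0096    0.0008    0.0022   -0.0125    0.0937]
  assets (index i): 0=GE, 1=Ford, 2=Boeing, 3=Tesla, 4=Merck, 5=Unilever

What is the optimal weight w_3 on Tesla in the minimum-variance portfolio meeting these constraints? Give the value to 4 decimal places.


u=Σ⁻¹μ = [0.1707  1.2230  1.1151  1.8124  2.9183  1.3418]
v=Σ⁻¹𝟙 = [11.8771  11.7709  14.5002  10.9038  15.9995  15.4075]
a=μᵀu=1.147392  b=𝟙ᵀu=8.581326  c=𝟙ᵀv=80.458992  D=ac−b²=18.678832
λ₁=(c·0.121−b)/D = (80.458992·0.121−8.581326)/18.678832 = 0.061793
λ₂=(a−b·0.121)/D = (1.147392−8.581326·0.121)/18.678832 = 0.005838
w* = 0.061793·u + 0.005838·v:
  w_0 = 0.061793·0.1707 + 0.005838·11.8771 = 0.0799  (GE)
  w_1 = 0.061793·1.2230 + 0.005838·11.7709 = 0.1443  (Ford)
  w_2 = 0.061793·1.1151 + 0.005838·14.5002 = 0.1536  (Boeing)
  w_3 = 0.061793·1.8124 + 0.005838·10.9038 = 0.1757  (Tesla)
  w_4 = 0.061793·2.9183 + 0.005838·15.9995 = 0.2737  (Merck)
  w_5 = 0.061793·1.3418 + 0.005838·15.4075 = 0.1729  (Unilever)
Σw_i=1.0000  μᵀw=0.1210
σ²=wᵀΣw=λ₁·μ_p+λ₂ = 0.061793·0.121 + 0.005838 = 0.013315 ≈ 0.0133

0.1757


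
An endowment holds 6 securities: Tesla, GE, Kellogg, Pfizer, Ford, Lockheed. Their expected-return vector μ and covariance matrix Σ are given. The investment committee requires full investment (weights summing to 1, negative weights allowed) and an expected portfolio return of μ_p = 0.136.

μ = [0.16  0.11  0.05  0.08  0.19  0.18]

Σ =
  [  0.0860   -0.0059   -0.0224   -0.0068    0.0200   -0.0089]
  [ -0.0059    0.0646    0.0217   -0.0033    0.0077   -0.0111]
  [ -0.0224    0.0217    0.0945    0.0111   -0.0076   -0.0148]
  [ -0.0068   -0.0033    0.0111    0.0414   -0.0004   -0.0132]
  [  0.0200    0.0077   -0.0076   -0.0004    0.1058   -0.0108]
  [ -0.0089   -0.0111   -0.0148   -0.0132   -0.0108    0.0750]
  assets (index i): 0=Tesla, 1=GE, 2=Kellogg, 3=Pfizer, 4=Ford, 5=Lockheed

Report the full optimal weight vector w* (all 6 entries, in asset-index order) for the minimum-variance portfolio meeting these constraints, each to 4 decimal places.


0.1714  0.1513  0.0603  0.2326  0.1112  0.2733

p=Σ⁻¹μ = [2.6009  2.3116  0.9665  3.6120  1.6389  4.1132]
q=Σ⁻¹𝟙 = [19.7819  18.9196  11.9072  34.7674  8.1936  28.1295]
a=μᵀp=2.059472  b=𝟙ᵀp=15.243106  c=𝟙ᵀq=121.699185  D=ac−b²=18.283792
λ₁=(c·0.136−b)/D = (121.699185·0.136−15.243106)/18.283792 = 0.071538
λ₂=(a−b·0.136)/D = (2.059472−15.243106·0.136)/18.283792 = -0.000743
w* = 0.071538·p + -0.000743·q:
  w_0 = 0.071538·2.6009 + -0.000743·19.7819 = 0.1714  (Tesla)
  w_1 = 0.071538·2.3116 + -0.000743·18.9196 = 0.1513  (GE)
  w_2 = 0.071538·0.9665 + -0.000743·11.9072 = 0.0603  (Kellogg)
  w_3 = 0.071538·3.6120 + -0.000743·34.7674 = 0.2326  (Pfizer)
  w_4 = 0.071538·1.6389 + -0.000743·8.1936 = 0.1112  (Ford)
  w_5 = 0.071538·4.1132 + -0.000743·28.1295 = 0.2733  (Lockheed)
Σw_i=1.0000  μᵀw=0.1360
σ²=wᵀΣw=λ₁·μ_p+λ₂ = 0.071538·0.136 + -0.000743 = 0.008986 ≈ 0.0090


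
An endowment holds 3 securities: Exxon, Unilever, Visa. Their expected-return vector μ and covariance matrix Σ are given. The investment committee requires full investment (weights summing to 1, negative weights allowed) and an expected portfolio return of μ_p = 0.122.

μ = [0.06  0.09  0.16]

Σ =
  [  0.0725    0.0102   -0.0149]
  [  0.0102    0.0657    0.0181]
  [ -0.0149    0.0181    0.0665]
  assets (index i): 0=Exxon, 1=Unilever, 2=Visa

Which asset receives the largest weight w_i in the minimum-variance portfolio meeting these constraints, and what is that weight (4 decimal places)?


Visa (0.5868)

g=Σ⁻¹μ = [1.2907  0.4616  2.5696]
h=Σ⁻¹𝟙 = [16.0039  8.2219  16.3856]
a=μᵀg=0.530120  b=𝟙ᵀg=4.321899  c=𝟙ᵀh=40.611395  D=ac−b²=2.850097
λ₁=(c·0.122−b)/D = (40.611395·0.122−4.321899)/2.850097 = 0.221989
λ₂=(a−b·0.122)/D = (0.530120−4.321899·0.122)/2.850097 = 0.000999
w* = 0.221989·g + 0.000999·h:
  w_0 = 0.221989·1.2907 + 0.000999·16.0039 = 0.3025  (Exxon)
  w_1 = 0.221989·0.4616 + 0.000999·8.2219 = 0.1107  (Unilever)
  w_2 = 0.221989·2.5696 + 0.000999·16.3856 = 0.5868  (Visa)
Σw_i=1.0000  μᵀw=0.1220
σ²=wᵀΣw=λ₁·μ_p+λ₂ = 0.221989·0.122 + 0.000999 = 0.028082 ≈ 0.0281


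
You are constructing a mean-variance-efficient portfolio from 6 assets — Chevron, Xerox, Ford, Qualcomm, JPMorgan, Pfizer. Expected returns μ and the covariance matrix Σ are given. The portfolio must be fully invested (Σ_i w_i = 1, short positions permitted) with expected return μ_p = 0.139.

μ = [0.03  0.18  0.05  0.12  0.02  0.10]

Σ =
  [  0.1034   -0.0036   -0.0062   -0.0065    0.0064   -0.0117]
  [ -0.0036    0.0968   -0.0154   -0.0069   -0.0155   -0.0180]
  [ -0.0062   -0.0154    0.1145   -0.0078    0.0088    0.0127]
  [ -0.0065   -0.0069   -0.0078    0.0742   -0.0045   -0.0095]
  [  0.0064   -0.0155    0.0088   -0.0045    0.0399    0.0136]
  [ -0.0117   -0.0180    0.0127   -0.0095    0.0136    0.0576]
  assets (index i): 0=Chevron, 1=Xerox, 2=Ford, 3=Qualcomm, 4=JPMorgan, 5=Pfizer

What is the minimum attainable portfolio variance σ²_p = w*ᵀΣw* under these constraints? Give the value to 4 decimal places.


g=Σ⁻¹μ = [0.8726  2.8050  0.6592  2.4317  0.5891  2.9065]
h=Σ⁻¹𝟙 = [13.4958  22.0263  9.5495  22.0951  24.0535  22.8450]
a=μᵀg=1.158267  b=𝟙ᵀg=10.264058  c=𝟙ᵀh=114.065150  D=ac−b²=26.766989
λ₁=(c·0.139−b)/D = (114.065150·0.139−10.264058)/26.766989 = 0.208877
λ₂=(a−b·0.139)/D = (1.158267−10.264058·0.139)/26.766989 = -0.010029
w* = 0.208877·g + -0.010029·h:
  w_0 = 0.208877·0.8726 + -0.010029·13.4958 = 0.0469  (Chevron)
  w_1 = 0.208877·2.8050 + -0.010029·22.0263 = 0.3650  (Xerox)
  w_2 = 0.208877·0.6592 + -0.010029·9.5495 = 0.0419  (Ford)
  w_3 = 0.208877·2.4317 + -0.010029·22.0951 = 0.2863  (Qualcomm)
  w_4 = 0.208877·0.5891 + -0.010029·24.0535 = -0.1182  (JPMorgan)
  w_5 = 0.208877·2.9065 + -0.010029·22.8450 = 0.3780  (Pfizer)
Σw_i=1.0000  μᵀw=0.1390
σ²=wᵀΣw=λ₁·μ_p+λ₂ = 0.208877·0.139 + -0.010029 = 0.019005 ≈ 0.0190

0.0190


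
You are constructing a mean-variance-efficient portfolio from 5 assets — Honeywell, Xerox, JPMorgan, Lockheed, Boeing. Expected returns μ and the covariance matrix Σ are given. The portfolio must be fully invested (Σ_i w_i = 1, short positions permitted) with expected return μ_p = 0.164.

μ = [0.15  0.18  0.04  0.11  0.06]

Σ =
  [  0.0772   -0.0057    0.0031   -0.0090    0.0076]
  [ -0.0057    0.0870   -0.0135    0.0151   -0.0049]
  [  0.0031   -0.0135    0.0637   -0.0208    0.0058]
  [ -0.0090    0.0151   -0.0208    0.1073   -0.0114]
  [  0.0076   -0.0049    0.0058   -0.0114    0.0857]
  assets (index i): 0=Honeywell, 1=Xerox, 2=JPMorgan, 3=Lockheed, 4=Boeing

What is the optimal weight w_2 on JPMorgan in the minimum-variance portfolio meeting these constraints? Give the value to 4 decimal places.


-0.0237

u=Σ⁻¹μ = [2.1275  2.2433  1.3341  1.2222  0.7120]
v=Σ⁻¹𝟙 = [13.5944  13.9615  21.4720  13.8959  11.6566]
a=μᵀu=0.953442  b=𝟙ᵀu=7.639059  c=𝟙ᵀv=74.580408  D=ac−b²=12.752899
λ₁=(c·0.164−b)/D = (74.580408·0.164−7.639059)/12.752899 = 0.360085
λ₂=(a−b·0.164)/D = (0.953442−7.639059·0.164)/12.752899 = -0.023474
w* = 0.360085·u + -0.023474·v:
  w_0 = 0.360085·2.1275 + -0.023474·13.5944 = 0.4469  (Honeywell)
  w_1 = 0.360085·2.2433 + -0.023474·13.9615 = 0.4801  (Xerox)
  w_2 = 0.360085·1.3341 + -0.023474·21.4720 = -0.0237  (JPMorgan)
  w_3 = 0.360085·1.2222 + -0.023474·13.8959 = 0.1139  (Lockheed)
  w_4 = 0.360085·0.7120 + -0.023474·11.6566 = -0.0172  (Boeing)
Σw_i=1.0000  μᵀw=0.1640
σ²=wᵀΣw=λ₁·μ_p+λ₂ = 0.360085·0.164 + -0.023474 = 0.035580 ≈ 0.0356


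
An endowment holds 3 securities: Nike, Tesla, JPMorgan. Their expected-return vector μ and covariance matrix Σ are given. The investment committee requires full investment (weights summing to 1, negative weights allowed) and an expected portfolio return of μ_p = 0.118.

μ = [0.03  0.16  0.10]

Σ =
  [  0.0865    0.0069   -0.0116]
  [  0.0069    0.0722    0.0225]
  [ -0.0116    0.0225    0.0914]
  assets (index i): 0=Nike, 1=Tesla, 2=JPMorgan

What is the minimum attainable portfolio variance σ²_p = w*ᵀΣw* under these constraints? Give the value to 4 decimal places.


g=Σ⁻¹μ = [0.2737  1.9909  0.6387]
h=Σ⁻¹𝟙 = [12.1602  9.5288  10.1385]
a=μᵀg=0.390621  b=𝟙ᵀg=2.903263  c=𝟙ᵀh=31.827512  D=ac−b²=4.003564
λ₁=(c·0.118−b)/D = (31.827512·0.118−2.903263)/4.003564 = 0.212906
λ₂=(a−b·0.118)/D = (0.390621−2.903263·0.118)/4.003564 = 0.011998
w* = 0.212906·g + 0.011998·h:
  w_0 = 0.212906·0.2737 + 0.011998·12.1602 = 0.2042  (Nike)
  w_1 = 0.212906·1.9909 + 0.011998·9.5288 = 0.5382  (Tesla)
  w_2 = 0.212906·0.6387 + 0.011998·10.1385 = 0.2576  (JPMorgan)
Σw_i=1.0000  μᵀw=0.1180
σ²=wᵀΣw=λ₁·μ_p+λ₂ = 0.212906·0.118 + 0.011998 = 0.037121 ≈ 0.0371

0.0371


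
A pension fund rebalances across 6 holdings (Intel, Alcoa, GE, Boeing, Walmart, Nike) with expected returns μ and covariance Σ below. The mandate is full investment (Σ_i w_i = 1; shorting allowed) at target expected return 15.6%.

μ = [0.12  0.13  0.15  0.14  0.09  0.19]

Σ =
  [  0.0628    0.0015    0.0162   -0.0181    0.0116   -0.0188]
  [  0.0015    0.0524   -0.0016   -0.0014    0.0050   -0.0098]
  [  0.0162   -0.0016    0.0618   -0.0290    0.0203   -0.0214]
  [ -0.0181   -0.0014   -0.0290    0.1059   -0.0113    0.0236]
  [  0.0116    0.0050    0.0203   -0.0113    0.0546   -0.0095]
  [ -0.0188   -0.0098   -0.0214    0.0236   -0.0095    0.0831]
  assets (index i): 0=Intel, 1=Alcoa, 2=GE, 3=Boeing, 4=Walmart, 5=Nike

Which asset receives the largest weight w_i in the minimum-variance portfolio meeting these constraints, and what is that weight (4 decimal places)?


p=Σ⁻¹μ = [2.4360  3.2412  3.9988  2.0965  0.4254  3.7028]
q=Σ⁻¹𝟙 = [18.3815  22.7153  23.2471  15.5635  10.6759  21.6581]
a=μᵀp=2.348806  b=𝟙ᵀp=15.900601  c=𝟙ᵀq=112.241425  D=ac−b²=10.804259
λ₁=(c·0.156−b)/D = (112.241425·0.156−15.900601)/10.804259 = 0.148928
λ₂=(a−b·0.156)/D = (2.348806−15.900601·0.156)/10.804259 = -0.012188
w* = 0.148928·p + -0.012188·q:
  w_0 = 0.148928·2.4360 + -0.012188·18.3815 = 0.1387  (Intel)
  w_1 = 0.148928·3.2412 + -0.012188·22.7153 = 0.2058  (Alcoa)
  w_2 = 0.148928·3.9988 + -0.012188·23.2471 = 0.3122  (GE)
  w_3 = 0.148928·2.0965 + -0.012188·15.5635 = 0.1225  (Boeing)
  w_4 = 0.148928·0.4254 + -0.012188·10.6759 = -0.0668  (Walmart)
  w_5 = 0.148928·3.7028 + -0.012188·21.6581 = 0.2875  (Nike)
Σw_i=1.0000  μᵀw=0.1560
σ²=wᵀΣw=λ₁·μ_p+λ₂ = 0.148928·0.156 + -0.012188 = 0.011044 ≈ 0.0110

GE (0.3122)


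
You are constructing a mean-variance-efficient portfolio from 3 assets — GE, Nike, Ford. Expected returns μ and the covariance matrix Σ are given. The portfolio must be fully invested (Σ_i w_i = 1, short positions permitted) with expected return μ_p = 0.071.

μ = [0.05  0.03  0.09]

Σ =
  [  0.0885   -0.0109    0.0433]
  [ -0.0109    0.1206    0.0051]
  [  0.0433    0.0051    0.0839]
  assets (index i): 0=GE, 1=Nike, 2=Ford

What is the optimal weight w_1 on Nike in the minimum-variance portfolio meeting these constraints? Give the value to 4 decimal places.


0.2148

g=Σ⁻¹μ = [0.0977  0.2149  1.0092]
h=Σ⁻¹𝟙 = [9.1220  8.8341  6.6742]
a=μᵀg=0.102162  b=𝟙ᵀg=1.321799  c=𝟙ᵀh=24.630295  D=ac−b²=0.769121
λ₁=(c·0.071−b)/D = (24.630295·0.071−1.321799)/0.769121 = 0.555117
λ₂=(a−b·0.071)/D = (0.102162−1.321799·0.071)/0.769121 = 0.010810
w* = 0.555117·g + 0.010810·h:
  w_0 = 0.555117·0.0977 + 0.010810·9.1220 = 0.1528  (GE)
  w_1 = 0.555117·0.2149 + 0.010810·8.8341 = 0.2148  (Nike)
  w_2 = 0.555117·1.0092 + 0.010810·6.6742 = 0.6324  (Ford)
Σw_i=1.0000  μᵀw=0.0710
σ²=wᵀΣw=λ₁·μ_p+λ₂ = 0.555117·0.071 + 0.010810 = 0.050223 ≈ 0.0502


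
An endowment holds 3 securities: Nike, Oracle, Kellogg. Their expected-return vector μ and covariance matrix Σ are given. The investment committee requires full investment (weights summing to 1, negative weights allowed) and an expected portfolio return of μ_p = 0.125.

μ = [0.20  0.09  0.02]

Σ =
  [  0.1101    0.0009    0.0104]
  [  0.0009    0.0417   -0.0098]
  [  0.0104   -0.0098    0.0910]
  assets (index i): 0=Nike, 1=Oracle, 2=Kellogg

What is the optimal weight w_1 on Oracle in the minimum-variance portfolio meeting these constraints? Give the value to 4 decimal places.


0.5260

x=Σ⁻¹μ = [1.7750  2.1791  0.2516]
y=Σ⁻¹𝟙 = [7.6340  26.8737  13.0106]
a=μᵀx=0.556141  b=𝟙ᵀx=4.205646  c=𝟙ᵀy=47.518353  D=ac−b²=8.739436
λ₁=(c·0.125−b)/D = (47.518353·0.125−4.205646)/8.739436 = 0.198428
λ₂=(a−b·0.125)/D = (0.556141−4.205646·0.125)/8.739436 = 0.003482
w* = 0.198428·x + 0.003482·y:
  w_0 = 0.198428·1.7750 + 0.003482·7.6340 = 0.3788  (Nike)
  w_1 = 0.198428·2.1791 + 0.003482·26.8737 = 0.5260  (Oracle)
  w_2 = 0.198428·0.2516 + 0.003482·13.0106 = 0.0952  (Kellogg)
Σw_i=1.0000  μᵀw=0.1250
σ²=wᵀΣw=λ₁·μ_p+λ₂ = 0.198428·0.125 + 0.003482 = 0.028286 ≈ 0.0283


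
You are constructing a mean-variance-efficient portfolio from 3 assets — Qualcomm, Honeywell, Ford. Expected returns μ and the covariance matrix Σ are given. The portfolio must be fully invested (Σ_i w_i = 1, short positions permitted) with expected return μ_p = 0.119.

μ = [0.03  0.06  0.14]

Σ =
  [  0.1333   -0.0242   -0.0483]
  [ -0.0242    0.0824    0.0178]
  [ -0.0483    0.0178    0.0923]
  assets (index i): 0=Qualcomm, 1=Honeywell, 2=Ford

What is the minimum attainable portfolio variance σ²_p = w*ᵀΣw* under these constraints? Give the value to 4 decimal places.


g=Σ⁻¹μ = [1.0405  0.6140  1.9429]
h=Σ⁻¹𝟙 = [15.9234  13.2229  16.6168]
a=μᵀg=0.340060  b=𝟙ᵀg=3.597428  c=𝟙ᵀh=45.763079  D=ac−b²=2.620693
λ₁=(c·0.119−b)/D = (45.763079·0.119−3.597428)/2.620693 = 0.705301
λ₂=(a−b·0.119)/D = (0.340060−3.597428·0.119)/2.620693 = -0.033592
w* = 0.705301·g + -0.033592·h:
  w_0 = 0.705301·1.0405 + -0.033592·15.9234 = 0.1990  (Qualcomm)
  w_1 = 0.705301·0.6140 + -0.033592·13.2229 = -0.0111  (Honeywell)
  w_2 = 0.705301·1.9429 + -0.033592·16.6168 = 0.8121  (Ford)
Σw_i=1.0000  μᵀw=0.1190
σ²=wᵀΣw=λ₁·μ_p+λ₂ = 0.705301·0.119 + -0.033592 = 0.050339 ≈ 0.0503

0.0503


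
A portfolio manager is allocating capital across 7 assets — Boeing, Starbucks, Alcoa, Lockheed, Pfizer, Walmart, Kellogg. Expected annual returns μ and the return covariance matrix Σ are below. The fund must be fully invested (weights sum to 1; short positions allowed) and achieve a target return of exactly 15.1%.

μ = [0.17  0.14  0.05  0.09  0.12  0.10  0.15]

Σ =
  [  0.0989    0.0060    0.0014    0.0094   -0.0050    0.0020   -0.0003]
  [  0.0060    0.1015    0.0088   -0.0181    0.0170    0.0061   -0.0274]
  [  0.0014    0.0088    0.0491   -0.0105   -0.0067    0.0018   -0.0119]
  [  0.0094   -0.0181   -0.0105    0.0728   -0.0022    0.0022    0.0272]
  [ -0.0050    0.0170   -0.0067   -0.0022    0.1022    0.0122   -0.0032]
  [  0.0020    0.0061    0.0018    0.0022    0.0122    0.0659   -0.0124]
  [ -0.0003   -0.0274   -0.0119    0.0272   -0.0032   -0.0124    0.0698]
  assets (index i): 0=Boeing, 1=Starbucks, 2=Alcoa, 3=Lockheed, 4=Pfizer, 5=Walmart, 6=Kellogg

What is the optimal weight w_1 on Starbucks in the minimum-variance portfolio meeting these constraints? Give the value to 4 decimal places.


u=Σ⁻¹μ = [1.5630  1.8659  1.6141  0.4670  0.9590  1.6857  3.3248]
v=Σ⁻¹𝟙 = [8.1300  12.7648  26.3553  10.9842  8.9101  15.2831  22.7088]
a=μᵀu=1.432024  b=𝟙ᵀu=11.479364  c=𝟙ᵀv=105.136337  D=ac−b²=18.781946
λ₁=(c·0.151−b)/D = (105.136337·0.151−11.479364)/18.781946 = 0.234066
λ₂=(a−b·0.151)/D = (1.432024−11.479364·0.151)/18.781946 = -0.016045
w* = 0.234066·u + -0.016045·v:
  w_0 = 0.234066·1.5630 + -0.016045·8.1300 = 0.2354  (Boeing)
  w_1 = 0.234066·1.8659 + -0.016045·12.7648 = 0.2319  (Starbucks)
  w_2 = 0.234066·1.6141 + -0.016045·26.3553 = -0.0451  (Alcoa)
  w_3 = 0.234066·0.4670 + -0.016045·10.9842 = -0.0669  (Lockheed)
  w_4 = 0.234066·0.9590 + -0.016045·8.9101 = 0.0815  (Pfizer)
  w_5 = 0.234066·1.6857 + -0.016045·15.2831 = 0.1493  (Walmart)
  w_6 = 0.234066·3.3248 + -0.016045·22.7088 = 0.4139  (Kellogg)
Σw_i=1.0000  μᵀw=0.1510
σ²=wᵀΣw=λ₁·μ_p+λ₂ = 0.234066·0.151 + -0.016045 = 0.019299 ≈ 0.0193

0.2319


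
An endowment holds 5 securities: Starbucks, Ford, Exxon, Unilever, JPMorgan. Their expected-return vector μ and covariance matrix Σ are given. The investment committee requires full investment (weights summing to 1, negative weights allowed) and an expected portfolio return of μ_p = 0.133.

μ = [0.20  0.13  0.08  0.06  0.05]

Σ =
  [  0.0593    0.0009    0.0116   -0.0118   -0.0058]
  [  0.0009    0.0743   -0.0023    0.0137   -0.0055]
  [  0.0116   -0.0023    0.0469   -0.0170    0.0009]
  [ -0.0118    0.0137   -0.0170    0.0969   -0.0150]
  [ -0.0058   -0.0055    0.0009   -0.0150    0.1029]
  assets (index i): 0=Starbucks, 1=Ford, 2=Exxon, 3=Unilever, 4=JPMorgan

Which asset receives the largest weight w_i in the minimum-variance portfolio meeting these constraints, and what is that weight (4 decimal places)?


x=Σ⁻¹μ = [3.4107  1.5995  1.3539  1.1891  0.9251]
y=Σ⁻¹𝟙 = [16.7541  11.8701  23.6357  16.9273  13.5578]
a=μᵀx=1.115983  b=𝟙ᵀx=8.478319  c=𝟙ᵀy=82.744983  D=ac−b²=20.460137
λ₁=(c·0.133−b)/D = (82.744983·0.133−8.478319)/20.460137 = 0.123497
λ₂=(a−b·0.133)/D = (1.115983−8.478319·0.133)/20.460137 = -0.000569
w* = 0.123497·x + -0.000569·y:
  w_0 = 0.123497·3.4107 + -0.000569·16.7541 = 0.4117  (Starbucks)
  w_1 = 0.123497·1.5995 + -0.000569·11.8701 = 0.1908  (Ford)
  w_2 = 0.123497·1.3539 + -0.000569·23.6357 = 0.1538  (Exxon)
  w_3 = 0.123497·1.1891 + -0.000569·16.9273 = 0.1372  (Unilever)
  w_4 = 0.123497·0.9251 + -0.000569·13.5578 = 0.1065  (JPMorgan)
Σw_i=1.0000  μᵀw=0.1330
σ²=wᵀΣw=λ₁·μ_p+λ₂ = 0.123497·0.133 + -0.000569 = 0.015857 ≈ 0.0159

Starbucks (0.4117)


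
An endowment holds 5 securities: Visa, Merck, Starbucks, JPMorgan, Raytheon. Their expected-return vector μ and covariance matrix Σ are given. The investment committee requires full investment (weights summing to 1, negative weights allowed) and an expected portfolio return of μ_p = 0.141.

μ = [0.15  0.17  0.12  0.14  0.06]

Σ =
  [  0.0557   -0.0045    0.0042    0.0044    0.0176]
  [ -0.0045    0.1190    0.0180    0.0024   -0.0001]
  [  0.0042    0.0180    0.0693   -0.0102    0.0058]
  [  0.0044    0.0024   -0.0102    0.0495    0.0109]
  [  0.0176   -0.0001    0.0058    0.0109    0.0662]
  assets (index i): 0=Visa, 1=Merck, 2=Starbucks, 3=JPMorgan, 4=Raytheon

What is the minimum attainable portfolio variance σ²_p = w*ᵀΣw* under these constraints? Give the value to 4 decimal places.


0.0170

p=Σ⁻¹μ = [2.5539  1.2012  1.7402  2.9933  -0.4161]
q=Σ⁻¹𝟙 = [13.6067  6.3495  14.3364  20.1128  6.9302]
a=μᵀp=1.190197  b=𝟙ᵀp=8.072405  c=𝟙ᵀq=61.335665  D=ac−b²=7.837808
λ₁=(c·0.141−b)/D = (61.335665·0.141−8.072405)/7.837808 = 0.073480
λ₂=(a−b·0.141)/D = (1.190197−8.072405·0.141)/7.837808 = 0.006633
w* = 0.073480·p + 0.006633·q:
  w_0 = 0.073480·2.5539 + 0.006633·13.6067 = 0.2779  (Visa)
  w_1 = 0.073480·1.2012 + 0.006633·6.3495 = 0.1304  (Merck)
  w_2 = 0.073480·1.7402 + 0.006633·14.3364 = 0.2230  (Starbucks)
  w_3 = 0.073480·2.9933 + 0.006633·20.1128 = 0.3534  (JPMorgan)
  w_4 = 0.073480·-0.4161 + 0.006633·6.9302 = 0.0154  (Raytheon)
Σw_i=1.0000  μᵀw=0.1410
σ²=wᵀΣw=λ₁·μ_p+λ₂ = 0.073480·0.141 + 0.006633 = 0.016994 ≈ 0.0170


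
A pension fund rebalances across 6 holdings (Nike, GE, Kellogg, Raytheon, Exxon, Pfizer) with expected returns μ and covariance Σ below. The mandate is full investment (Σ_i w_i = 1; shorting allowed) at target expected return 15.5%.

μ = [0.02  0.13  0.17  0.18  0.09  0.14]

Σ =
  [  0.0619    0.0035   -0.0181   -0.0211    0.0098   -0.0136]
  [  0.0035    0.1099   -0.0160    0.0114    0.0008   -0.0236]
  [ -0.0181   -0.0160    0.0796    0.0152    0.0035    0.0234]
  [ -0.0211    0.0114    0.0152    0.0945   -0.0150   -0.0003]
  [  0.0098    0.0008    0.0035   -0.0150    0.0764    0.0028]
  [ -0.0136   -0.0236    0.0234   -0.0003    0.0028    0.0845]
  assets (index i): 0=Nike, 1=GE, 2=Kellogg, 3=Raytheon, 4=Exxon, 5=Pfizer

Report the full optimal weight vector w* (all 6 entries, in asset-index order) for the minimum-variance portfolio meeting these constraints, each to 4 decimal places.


g=Σ⁻¹μ = [1.6664  1.5778  1.8677  1.9799  1.1843  1.8162]
h=Σ⁻¹𝟙 = [25.8743  11.8659  13.0029  14.6900  11.3703  15.3873]
a=μᵀg=1.273181  b=𝟙ᵀg=10.092304  c=𝟙ᵀh=92.190775  D=ac−b²=15.520960
λ₁=(c·0.155−b)/D = (92.190775·0.155−10.092304)/15.520960 = 0.270426
λ₂=(a−b·0.155)/D = (1.273181−10.092304·0.155)/15.520960 = -0.018757
w* = 0.270426·g + -0.018757·h:
  w_0 = 0.270426·1.6664 + -0.018757·25.8743 = -0.0347  (Nike)
  w_1 = 0.270426·1.5778 + -0.018757·11.8659 = 0.2041  (GE)
  w_2 = 0.270426·1.8677 + -0.018757·13.0029 = 0.2612  (Kellogg)
  w_3 = 0.270426·1.9799 + -0.018757·14.6900 = 0.2599  (Raytheon)
  w_4 = 0.270426·1.1843 + -0.018757·11.3703 = 0.1070  (Exxon)
  w_5 = 0.270426·1.8162 + -0.018757·15.3873 = 0.2025  (Pfizer)
Σw_i=1.0000  μᵀw=0.1550
σ²=wᵀΣw=λ₁·μ_p+λ₂ = 0.270426·0.155 + -0.018757 = 0.023159 ≈ 0.0232

-0.0347  0.2041  0.2612  0.2599  0.1070  0.2025


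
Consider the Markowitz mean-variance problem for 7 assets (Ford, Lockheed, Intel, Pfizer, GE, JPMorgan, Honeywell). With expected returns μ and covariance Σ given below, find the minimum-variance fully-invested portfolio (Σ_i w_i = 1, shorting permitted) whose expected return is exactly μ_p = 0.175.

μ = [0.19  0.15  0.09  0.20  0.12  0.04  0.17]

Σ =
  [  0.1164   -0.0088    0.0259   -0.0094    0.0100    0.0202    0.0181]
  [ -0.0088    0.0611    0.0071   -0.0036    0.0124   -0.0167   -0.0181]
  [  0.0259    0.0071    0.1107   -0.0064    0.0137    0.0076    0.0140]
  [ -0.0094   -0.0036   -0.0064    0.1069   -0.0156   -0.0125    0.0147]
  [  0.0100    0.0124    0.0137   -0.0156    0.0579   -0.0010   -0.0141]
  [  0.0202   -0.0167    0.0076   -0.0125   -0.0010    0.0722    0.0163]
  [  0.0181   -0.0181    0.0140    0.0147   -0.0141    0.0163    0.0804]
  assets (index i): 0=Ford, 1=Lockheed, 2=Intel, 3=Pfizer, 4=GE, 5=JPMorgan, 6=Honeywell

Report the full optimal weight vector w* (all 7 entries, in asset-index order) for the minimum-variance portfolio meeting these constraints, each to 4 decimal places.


x=Σ⁻¹μ = [1.3885  3.2724  -0.2545  2.1970  2.3913  0.8128  2.4357]
y=Σ⁻¹𝟙 = [4.2290  22.4509  2.2265  13.4623  18.4015  17.1782  13.4354]
a=μᵀx=1.904720  b=𝟙ᵀx=12.243295  c=𝟙ᵀy=91.383689  D=ac−b²=24.162076
λ₁=(c·0.175−b)/D = (91.383689·0.175−12.243295)/24.162076 = 0.155154
λ₂=(a−b·0.175)/D = (1.904720−12.243295·0.175)/24.162076 = -0.009844
w* = 0.155154·x + -0.009844·y:
  w_0 = 0.155154·1.3885 + -0.009844·4.2290 = 0.1738  (Ford)
  w_1 = 0.155154·3.2724 + -0.009844·22.4509 = 0.2867  (Lockheed)
  w_2 = 0.155154·-0.2545 + -0.009844·2.2265 = -0.0614  (Intel)
  w_3 = 0.155154·2.1970 + -0.009844·13.4623 = 0.2084  (Pfizer)
  w_4 = 0.155154·2.3913 + -0.009844·18.4015 = 0.1899  (GE)
  w_5 = 0.155154·0.8128 + -0.009844·17.1782 = -0.0430  (JPMorgan)
  w_6 = 0.155154·2.4357 + -0.009844·13.4354 = 0.2457  (Honeywell)
Σw_i=1.0000  μᵀw=0.1750
σ²=wᵀΣw=λ₁·μ_p+λ₂ = 0.155154·0.175 + -0.009844 = 0.017308 ≈ 0.0173

0.1738  0.2867  -0.0614  0.2084  0.1899  -0.0430  0.2457


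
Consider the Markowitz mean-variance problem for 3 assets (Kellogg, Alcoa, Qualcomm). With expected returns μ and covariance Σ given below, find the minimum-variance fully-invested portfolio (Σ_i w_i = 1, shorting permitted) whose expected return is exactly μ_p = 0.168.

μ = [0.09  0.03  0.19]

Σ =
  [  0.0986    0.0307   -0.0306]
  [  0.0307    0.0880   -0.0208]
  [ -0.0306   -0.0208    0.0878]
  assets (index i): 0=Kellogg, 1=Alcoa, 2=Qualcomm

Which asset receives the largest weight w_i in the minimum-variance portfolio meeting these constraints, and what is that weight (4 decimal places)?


Qualcomm (0.7194)

x=Σ⁻¹μ = [1.6607  0.4341  2.8457]
y=Σ⁻¹𝟙 = [12.2898  11.4201  18.3782]
a=μᵀx=0.703166  b=𝟙ᵀx=4.940546  c=𝟙ᵀy=42.088130  D=ac−b²=5.185954
λ₁=(c·0.168−b)/D = (42.088130·0.168−4.940546)/5.185954 = 0.410775
λ₂=(a−b·0.168)/D = (0.703166−4.940546·0.168)/5.185954 = -0.024459
w* = 0.410775·x + -0.024459·y:
  w_0 = 0.410775·1.6607 + -0.024459·12.2898 = 0.3816  (Kellogg)
  w_1 = 0.410775·0.4341 + -0.024459·11.4201 = -0.1010  (Alcoa)
  w_2 = 0.410775·2.8457 + -0.024459·18.3782 = 0.7194  (Qualcomm)
Σw_i=1.0000  μᵀw=0.1680
σ²=wᵀΣw=λ₁·μ_p+λ₂ = 0.410775·0.168 + -0.024459 = 0.044551 ≈ 0.0446


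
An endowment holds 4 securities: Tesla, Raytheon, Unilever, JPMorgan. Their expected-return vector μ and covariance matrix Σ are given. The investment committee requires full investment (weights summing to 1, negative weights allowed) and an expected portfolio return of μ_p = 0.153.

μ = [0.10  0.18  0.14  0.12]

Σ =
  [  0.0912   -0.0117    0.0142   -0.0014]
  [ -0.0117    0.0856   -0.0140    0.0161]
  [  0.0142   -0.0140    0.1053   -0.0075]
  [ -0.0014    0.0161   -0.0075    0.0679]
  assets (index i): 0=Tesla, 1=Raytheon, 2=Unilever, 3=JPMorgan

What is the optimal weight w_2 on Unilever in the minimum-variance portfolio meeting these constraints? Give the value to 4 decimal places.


p=Σ⁻¹μ = [1.1620  2.2498  1.5739  1.4317]
q=Σ⁻¹𝟙 = [11.1159  12.4563  10.5920  13.1731]
a=μᵀp=0.913310  b=𝟙ᵀp=6.417385  c=𝟙ᵀq=47.337387  D=ac−b²=2.050907
λ₁=(c·0.153−b)/D = (47.337387·0.153−6.417385)/2.050907 = 0.402376
λ₂=(a−b·0.153)/D = (0.913310−6.417385·0.153)/2.050907 = -0.033424
w* = 0.402376·p + -0.033424·q:
  w_0 = 0.402376·1.1620 + -0.033424·11.1159 = 0.0960  (Tesla)
  w_1 = 0.402376·2.2498 + -0.033424·12.4563 = 0.4889  (Raytheon)
  w_2 = 0.402376·1.5739 + -0.033424·10.5920 = 0.2793  (Unilever)
  w_3 = 0.402376·1.4317 + -0.033424·13.1731 = 0.1358  (JPMorgan)
Σw_i=1.0000  μᵀw=0.1530
σ²=wᵀΣw=λ₁·μ_p+λ₂ = 0.402376·0.153 + -0.033424 = 0.028140 ≈ 0.0281

0.2793


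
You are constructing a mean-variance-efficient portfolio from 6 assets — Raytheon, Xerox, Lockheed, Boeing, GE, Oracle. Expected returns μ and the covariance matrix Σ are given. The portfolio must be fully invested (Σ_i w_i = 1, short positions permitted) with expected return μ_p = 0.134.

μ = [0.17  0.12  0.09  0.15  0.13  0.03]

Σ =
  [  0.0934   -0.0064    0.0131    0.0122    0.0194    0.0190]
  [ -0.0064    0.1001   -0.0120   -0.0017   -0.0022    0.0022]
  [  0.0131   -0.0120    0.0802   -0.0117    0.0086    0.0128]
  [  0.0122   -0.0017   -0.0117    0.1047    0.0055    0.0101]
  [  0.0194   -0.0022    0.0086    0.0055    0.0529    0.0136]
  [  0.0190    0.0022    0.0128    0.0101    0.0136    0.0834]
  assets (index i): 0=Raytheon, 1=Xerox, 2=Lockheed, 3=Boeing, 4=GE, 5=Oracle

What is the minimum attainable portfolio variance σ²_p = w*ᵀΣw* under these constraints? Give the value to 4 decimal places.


u=Σ⁻¹μ = [1.3105  1.5104  1.2430  1.4079  1.8564  -0.6427]
v=Σ⁻¹𝟙 = [4.6929  12.1352  12.6086  9.3953  13.2820  5.3624]
a=μᵀu=0.949152  b=𝟙ᵀu=6.685610  c=𝟙ᵀv=57.476301  D=ac−b²=9.856367
λ₁=(c·0.134−b)/D = (57.476301·0.134−6.685610)/9.856367 = 0.103102
λ₂=(a−b·0.134)/D = (0.949152−6.685610·0.134)/9.856367 = 0.005406
w* = 0.103102·u + 0.005406·v:
  w_0 = 0.103102·1.3105 + 0.005406·4.6929 = 0.1605  (Raytheon)
  w_1 = 0.103102·1.5104 + 0.005406·12.1352 = 0.2213  (Xerox)
  w_2 = 0.103102·1.2430 + 0.005406·12.6086 = 0.1963  (Lockheed)
  w_3 = 0.103102·1.4079 + 0.005406·9.3953 = 0.1959  (Boeing)
  w_4 = 0.103102·1.8564 + 0.005406·13.2820 = 0.2632  (GE)
  w_5 = 0.103102·-0.6427 + 0.005406·5.3624 = -0.0373  (Oracle)
Σw_i=1.0000  μᵀw=0.1340
σ²=wᵀΣw=λ₁·μ_p+λ₂ = 0.103102·0.134 + 0.005406 = 0.019221 ≈ 0.0192

0.0192


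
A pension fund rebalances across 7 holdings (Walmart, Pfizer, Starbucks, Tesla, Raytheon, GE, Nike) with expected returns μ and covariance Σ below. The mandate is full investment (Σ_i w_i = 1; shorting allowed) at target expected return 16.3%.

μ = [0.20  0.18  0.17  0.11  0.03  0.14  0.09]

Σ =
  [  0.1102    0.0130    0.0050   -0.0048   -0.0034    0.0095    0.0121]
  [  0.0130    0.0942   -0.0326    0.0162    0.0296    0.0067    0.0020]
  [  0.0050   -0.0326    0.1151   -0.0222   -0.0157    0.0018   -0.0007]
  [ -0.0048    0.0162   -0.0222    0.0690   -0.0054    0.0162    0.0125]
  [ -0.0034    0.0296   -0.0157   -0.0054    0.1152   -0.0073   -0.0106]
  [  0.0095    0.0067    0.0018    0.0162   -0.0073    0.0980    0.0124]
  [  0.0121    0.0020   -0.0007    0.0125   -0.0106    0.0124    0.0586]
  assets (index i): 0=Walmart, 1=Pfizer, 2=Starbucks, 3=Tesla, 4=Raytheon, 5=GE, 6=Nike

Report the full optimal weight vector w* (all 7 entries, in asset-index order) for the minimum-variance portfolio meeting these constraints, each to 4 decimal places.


0.1725  0.2654  0.2721  0.1719  -0.0115  0.0849  0.0448

g=Σ⁻¹μ = [1.3961  2.0903  2.3615  1.6705  0.2807  0.7583  0.7384]
h=Σ⁻¹𝟙 = [6.4954  8.2168  15.1538  15.0902  11.0962  5.3870  13.2726]
a=μᵀg=1.421725  b=𝟙ᵀg=9.295773  c=𝟙ᵀh=74.711970  D=ac−b²=19.808496
λ₁=(c·0.163−b)/D = (74.711970·0.163−9.295773)/19.808496 = 0.145507
λ₂=(a−b·0.163)/D = (1.421725−9.295773·0.163)/19.808496 = -0.004719
w* = 0.145507·g + -0.004719·h:
  w_0 = 0.145507·1.3961 + -0.004719·6.4954 = 0.1725  (Walmart)
  w_1 = 0.145507·2.0903 + -0.004719·8.2168 = 0.2654  (Pfizer)
  w_2 = 0.145507·2.3615 + -0.004719·15.1538 = 0.2721  (Starbucks)
  w_3 = 0.145507·1.6705 + -0.004719·15.0902 = 0.1719  (Tesla)
  w_4 = 0.145507·0.2807 + -0.004719·11.0962 = -0.0115  (Raytheon)
  w_5 = 0.145507·0.7583 + -0.004719·5.3870 = 0.0849  (GE)
  w_6 = 0.145507·0.7384 + -0.004719·13.2726 = 0.0448  (Nike)
Σw_i=1.0000  μᵀw=0.1630
σ²=wᵀΣw=λ₁·μ_p+λ₂ = 0.145507·0.163 + -0.004719 = 0.018998 ≈ 0.0190
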